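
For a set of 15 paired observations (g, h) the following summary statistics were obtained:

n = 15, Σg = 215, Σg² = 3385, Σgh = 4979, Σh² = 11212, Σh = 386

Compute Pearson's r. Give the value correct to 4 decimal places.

r = (nΣgh − ΣgΣh) / √[(nΣg² − (Σg)²)(nΣh² − (Σh)²)]
Numerator: 15×4979 − 215×386 = -8305
Denominator: √[(50775 − 46225)(168180 − 148996)] = √[4550 × 19184] = 9342.7619
r = -8305 / 9342.7619 ≈ -0.8889

-0.8889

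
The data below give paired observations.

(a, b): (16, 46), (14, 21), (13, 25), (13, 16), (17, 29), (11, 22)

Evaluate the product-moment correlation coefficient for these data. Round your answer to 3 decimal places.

n = 6, Σa = 84, Σb = 159, Σa² = 1200, Σb² = 4763, Σab = 2298
nΣab − ΣaΣb = 13788 − 13356 = 432
nΣa² − (Σa)² = 7200 − 7056 = 144; nΣb² − (Σb)² = 28578 − 25281 = 3297
r = 432 / √(144 × 3297) = 432 / 689.0341 ≈ 0.627

0.627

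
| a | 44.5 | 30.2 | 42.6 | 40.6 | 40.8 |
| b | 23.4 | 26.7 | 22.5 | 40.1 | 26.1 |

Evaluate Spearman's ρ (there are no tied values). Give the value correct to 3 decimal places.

Rank a: 5, 1, 4, 2, 3
Rank b: 2, 4, 1, 5, 3
d = rank(a) − rank(b): 3, -3, 3, -3, 0; Σd² = 36
ρ = 1 − 6Σd² / [n(n²−1)] = 1 − 6×36 / (5×24) = 1 − 216/120 ≈ -0.800

-0.800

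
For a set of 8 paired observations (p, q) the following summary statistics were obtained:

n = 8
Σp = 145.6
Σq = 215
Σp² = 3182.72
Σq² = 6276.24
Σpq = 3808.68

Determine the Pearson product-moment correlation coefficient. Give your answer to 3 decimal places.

r = (nΣpq − ΣpΣq) / √[(nΣp² − (Σp)²)(nΣq² − (Σq)²)]
Numerator: 8×3808.68 − 145.6×215 = -834.56
Denominator: √[(25461.76 − 21199.36)(50209.92 − 46225)] = √[4262.4 × 3984.92] = 4121.3254
r = -834.56 / 4121.3254 ≈ -0.202

-0.202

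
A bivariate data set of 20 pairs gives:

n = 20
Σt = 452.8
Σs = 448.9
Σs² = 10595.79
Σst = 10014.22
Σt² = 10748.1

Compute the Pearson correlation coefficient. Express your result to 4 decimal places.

-0.2929

r = (nΣst − ΣsΣt) / √[(nΣs² − (Σs)²)(nΣt² − (Σt)²)]
Numerator: 20×10014.22 − 448.9×452.8 = -2977.52
Denominator: √[(211915.8 − 201511.21)(214962 − 205027.84)] = √[10404.59 × 9934.16] = 10166.6544
r = -2977.52 / 10166.6544 ≈ -0.2929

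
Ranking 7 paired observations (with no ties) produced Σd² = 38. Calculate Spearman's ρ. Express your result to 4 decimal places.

ρ = 1 − 6Σd² / [n(n²−1)] = 1 − 6×38 / (7×48)
  = 1 − 228/336 = 1 − 0.67857 ≈ 0.3214

0.3214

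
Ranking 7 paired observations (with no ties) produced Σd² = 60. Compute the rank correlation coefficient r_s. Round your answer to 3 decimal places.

ρ = 1 − 6Σd² / [n(n²−1)] = 1 − 6×60 / (7×48)
  = 1 − 360/336 = 1 − 1.0714 ≈ -0.071

-0.071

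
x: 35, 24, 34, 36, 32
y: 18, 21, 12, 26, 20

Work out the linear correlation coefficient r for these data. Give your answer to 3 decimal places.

-0.055

n = 5, Σx = 161, Σy = 97, Σx² = 5277, Σy² = 1985, Σxy = 3118
nΣxy − ΣxΣy = 15590 − 15617 = -27
nΣx² − (Σx)² = 26385 − 25921 = 464; nΣy² − (Σy)² = 9925 − 9409 = 516
r = -27 / √(464 × 516) = -27 / 489.3097 ≈ -0.055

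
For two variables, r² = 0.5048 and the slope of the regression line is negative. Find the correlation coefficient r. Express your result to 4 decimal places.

-0.7105

|r| = √0.5048 = 0.7105
The association is negative, so r = −0.7105.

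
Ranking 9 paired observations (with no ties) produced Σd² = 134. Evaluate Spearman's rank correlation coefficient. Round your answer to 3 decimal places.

ρ = 1 − 6Σd² / [n(n²−1)] = 1 − 6×134 / (9×80)
  = 1 − 804/720 = 1 − 1.1167 ≈ -0.117

-0.117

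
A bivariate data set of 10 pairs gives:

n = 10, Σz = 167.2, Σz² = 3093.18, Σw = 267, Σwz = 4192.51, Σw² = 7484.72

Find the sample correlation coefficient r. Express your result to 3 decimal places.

r = (nΣwz − ΣwΣz) / √[(nΣw² − (Σw)²)(nΣz² − (Σz)²)]
Numerator: 10×4192.51 − 267×167.2 = -2717.3
Denominator: √[(74847.2 − 71289)(30931.8 − 27955.84)] = √[3558.2 × 2975.96] = 3254.0837
r = -2717.3 / 3254.0837 ≈ -0.835

-0.835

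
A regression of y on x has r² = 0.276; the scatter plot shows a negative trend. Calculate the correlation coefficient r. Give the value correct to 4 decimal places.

-0.5254

|r| = √0.276 = 0.5254
The association is negative, so r = −0.5254.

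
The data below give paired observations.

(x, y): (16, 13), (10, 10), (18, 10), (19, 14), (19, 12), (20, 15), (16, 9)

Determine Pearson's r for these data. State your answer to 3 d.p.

n = 7, Σx = 118, Σy = 83, Σx² = 2058, Σy² = 1015, Σxy = 1426
nΣxy − ΣxΣy = 9982 − 9794 = 188
nΣx² − (Σx)² = 14406 − 13924 = 482; nΣy² − (Σy)² = 7105 − 6889 = 216
r = 188 / √(482 × 216) = 188 / 322.6639 ≈ 0.583

0.583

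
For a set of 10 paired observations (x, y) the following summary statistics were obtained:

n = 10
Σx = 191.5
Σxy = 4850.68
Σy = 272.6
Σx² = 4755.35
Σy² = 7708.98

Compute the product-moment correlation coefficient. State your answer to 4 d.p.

r = (nΣxy − ΣxΣy) / √[(nΣx² − (Σx)²)(nΣy² − (Σy)²)]
Numerator: 10×4850.68 − 191.5×272.6 = -3696.1
Denominator: √[(47553.5 − 36672.25)(77089.8 − 74310.76)] = √[10881.25 × 2779.04] = 5499.0389
r = -3696.1 / 5499.0389 ≈ -0.6721

-0.6721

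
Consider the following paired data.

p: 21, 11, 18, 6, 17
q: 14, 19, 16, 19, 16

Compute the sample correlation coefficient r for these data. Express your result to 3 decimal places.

n = 5, Σp = 73, Σq = 84, Σp² = 1211, Σq² = 1430, Σpq = 1177
nΣpq − ΣpΣq = 5885 − 6132 = -247
nΣp² − (Σp)² = 6055 − 5329 = 726; nΣq² − (Σq)² = 7150 − 7056 = 94
r = -247 / √(726 × 94) = -247 / 261.2355 ≈ -0.946

-0.946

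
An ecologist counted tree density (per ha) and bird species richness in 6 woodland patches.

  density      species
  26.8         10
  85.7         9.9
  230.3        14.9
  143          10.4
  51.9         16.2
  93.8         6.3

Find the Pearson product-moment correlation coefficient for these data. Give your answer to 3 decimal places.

n = 6, Σx = 631.5, Σy = 67.7, Σx² = 93041.87, Σy² = 830.31, Σxy = 7466.82
nΣxy − ΣxΣy = 44800.92 − 42752.55 = 2048.37
nΣx² − (Σx)² = 558251.22 − 398792.25 = 159458.97; nΣy² − (Σy)² = 4981.86 − 4583.29 = 398.57
r = 2048.37 / √(159458.97 × 398.57) = 2048.37 / 7972.1742 ≈ 0.257

0.257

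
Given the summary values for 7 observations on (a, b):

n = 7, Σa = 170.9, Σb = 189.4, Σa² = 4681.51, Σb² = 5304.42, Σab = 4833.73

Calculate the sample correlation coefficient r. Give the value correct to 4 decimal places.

r = (nΣab − ΣaΣb) / √[(nΣa² − (Σa)²)(nΣb² − (Σb)²)]
Numerator: 7×4833.73 − 170.9×189.4 = 1467.65
Denominator: √[(32770.57 − 29206.81)(37130.94 − 35872.36)] = √[3563.76 × 1258.58] = 2117.8473
r = 1467.65 / 2117.8473 ≈ 0.6930

0.6930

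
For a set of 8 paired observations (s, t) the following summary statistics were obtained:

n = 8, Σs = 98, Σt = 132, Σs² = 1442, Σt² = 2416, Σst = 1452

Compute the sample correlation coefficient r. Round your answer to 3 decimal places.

-0.688

r = (nΣst − ΣsΣt) / √[(nΣs² − (Σs)²)(nΣt² − (Σt)²)]
Numerator: 8×1452 − 98×132 = -1320
Denominator: √[(11536 − 9604)(19328 − 17424)] = √[1932 × 1904] = 1917.9489
r = -1320 / 1917.9489 ≈ -0.688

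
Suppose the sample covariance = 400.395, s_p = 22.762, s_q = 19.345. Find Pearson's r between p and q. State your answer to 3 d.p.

r = Cov(p,q) / (s_p · s_q) = 400.395 / (22.762 × 19.345)
  = 400.395 / 440.3309 ≈ 0.909

0.909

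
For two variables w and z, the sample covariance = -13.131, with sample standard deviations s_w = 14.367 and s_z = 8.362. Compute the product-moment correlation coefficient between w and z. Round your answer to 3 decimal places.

-0.109

r = Cov(w,z) / (s_w · s_z) = -13.131 / (14.367 × 8.362)
  = -13.131 / 120.1369 ≈ -0.109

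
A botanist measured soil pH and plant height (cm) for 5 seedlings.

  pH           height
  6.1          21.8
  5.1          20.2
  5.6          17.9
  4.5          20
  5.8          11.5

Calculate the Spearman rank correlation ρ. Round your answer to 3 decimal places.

Rank pH: 5, 2, 3, 1, 4
Rank height: 5, 4, 2, 3, 1
d = rank(pH) − rank(height): 0, -2, 1, -2, 3; Σd² = 18
ρ = 1 − 6Σd² / [n(n²−1)] = 1 − 6×18 / (5×24) = 1 − 108/120 ≈ 0.100

0.100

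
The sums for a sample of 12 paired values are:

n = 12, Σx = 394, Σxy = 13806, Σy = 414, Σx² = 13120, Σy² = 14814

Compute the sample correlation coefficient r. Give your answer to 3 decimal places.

r = (nΣxy − ΣxΣy) / √[(nΣx² − (Σx)²)(nΣy² − (Σy)²)]
Numerator: 12×13806 − 394×414 = 2556
Denominator: √[(157440 − 155236)(177768 − 171396)] = √[2204 × 6372] = 3747.5176
r = 2556 / 3747.5176 ≈ 0.682

0.682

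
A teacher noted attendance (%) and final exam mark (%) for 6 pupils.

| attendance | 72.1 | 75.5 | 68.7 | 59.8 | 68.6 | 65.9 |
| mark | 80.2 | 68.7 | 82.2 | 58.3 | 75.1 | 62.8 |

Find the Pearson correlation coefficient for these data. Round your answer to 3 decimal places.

0.588

n = 6, Σx = 410.6, Σy = 427.3, Σx² = 28243.16, Σy² = 30891.31, Σxy = 29393.13
nΣxy − ΣxΣy = 176358.78 − 175449.38 = 909.4
nΣx² − (Σx)² = 169458.96 − 168592.36 = 866.6; nΣy² − (Σy)² = 185347.86 − 182585.29 = 2762.57
r = 909.4 / √(866.6 × 2762.57) = 909.4 / 1547.2696 ≈ 0.588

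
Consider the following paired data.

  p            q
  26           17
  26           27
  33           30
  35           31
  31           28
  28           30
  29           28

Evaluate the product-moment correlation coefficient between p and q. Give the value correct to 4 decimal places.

0.6464

n = 7, Σp = 208, Σq = 191, Σp² = 6252, Σq² = 5347, Σpq = 5739
nΣpq − ΣpΣq = 40173 − 39728 = 445
nΣp² − (Σp)² = 43764 − 43264 = 500; nΣq² − (Σq)² = 37429 − 36481 = 948
r = 445 / √(500 × 948) = 445 / 688.4766 ≈ 0.6464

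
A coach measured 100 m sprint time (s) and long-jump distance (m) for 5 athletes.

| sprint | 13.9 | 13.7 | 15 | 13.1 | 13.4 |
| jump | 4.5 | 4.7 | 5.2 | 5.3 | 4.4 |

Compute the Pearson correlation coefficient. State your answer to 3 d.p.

n = 5, Σx = 69.1, Σy = 24.1, Σx² = 957.07, Σy² = 116.83, Σxy = 333.33
nΣxy − ΣxΣy = 1666.65 − 1665.31 = 1.34
nΣx² − (Σx)² = 4785.35 − 4774.81 = 10.54; nΣy² − (Σy)² = 584.15 − 580.81 = 3.34
r = 1.34 / √(10.54 × 3.34) = 1.34 / 5.9333 ≈ 0.226

0.226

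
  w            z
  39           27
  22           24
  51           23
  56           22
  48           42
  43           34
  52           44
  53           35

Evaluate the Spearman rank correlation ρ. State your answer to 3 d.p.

Rank w: 2, 1, 5, 8, 4, 3, 6, 7
Rank z: 4, 3, 2, 1, 7, 5, 8, 6
d = rank(w) − rank(z): -2, -2, 3, 7, -3, -2, -2, 1; Σd² = 84
ρ = 1 − 6Σd² / [n(n²−1)] = 1 − 6×84 / (8×63) = 1 − 504/504 ≈ 0.000

0.000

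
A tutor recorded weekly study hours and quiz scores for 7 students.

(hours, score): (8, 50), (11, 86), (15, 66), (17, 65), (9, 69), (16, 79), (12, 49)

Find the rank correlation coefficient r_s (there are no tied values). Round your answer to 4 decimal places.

Rank hours: 1, 3, 5, 7, 2, 6, 4
Rank score: 2, 7, 4, 3, 5, 6, 1
d = rank(hours) − rank(score): -1, -4, 1, 4, -3, 0, 3; Σd² = 52
ρ = 1 − 6Σd² / [n(n²−1)] = 1 − 6×52 / (7×48) = 1 − 312/336 ≈ 0.0714

0.0714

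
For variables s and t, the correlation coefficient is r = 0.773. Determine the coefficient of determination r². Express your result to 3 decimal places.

0.598

r² = (0.773)² = 0.598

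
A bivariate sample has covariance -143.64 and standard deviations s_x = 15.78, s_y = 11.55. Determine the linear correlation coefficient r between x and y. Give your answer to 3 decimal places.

r = Cov(x,y) / (s_x · s_y) = -143.64 / (15.78 × 11.55)
  = -143.64 / 182.2590 ≈ -0.788

-0.788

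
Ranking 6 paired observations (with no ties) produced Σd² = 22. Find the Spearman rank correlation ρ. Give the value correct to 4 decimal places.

0.3714

ρ = 1 − 6Σd² / [n(n²−1)] = 1 − 6×22 / (6×35)
  = 1 − 132/210 = 1 − 0.62857 ≈ 0.3714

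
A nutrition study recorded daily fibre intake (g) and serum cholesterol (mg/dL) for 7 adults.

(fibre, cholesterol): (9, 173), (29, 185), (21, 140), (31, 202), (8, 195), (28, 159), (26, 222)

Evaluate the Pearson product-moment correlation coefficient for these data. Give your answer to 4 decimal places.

0.1271

n = 7, Σx = 152, Σy = 1276, Σx² = 3848, Σy² = 237148, Σxy = 27908
nΣxy − ΣxΣy = 195356 − 193952 = 1404
nΣx² − (Σx)² = 26936 − 23104 = 3832; nΣy² − (Σy)² = 1660036 − 1628176 = 31860
r = 1404 / √(3832 × 31860) = 1404 / 11049.3222 ≈ 0.1271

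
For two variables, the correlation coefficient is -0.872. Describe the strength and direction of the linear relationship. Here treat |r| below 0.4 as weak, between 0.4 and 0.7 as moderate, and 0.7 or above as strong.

strong negative

r = -0.872 < 0 so the relationship is negative.
|r| = 0.872, which falls in the strong range.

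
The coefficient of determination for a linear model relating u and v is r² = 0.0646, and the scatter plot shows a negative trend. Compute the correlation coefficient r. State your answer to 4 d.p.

|r| = √0.0646 = 0.2542
The association is negative, so r = −0.2542.

-0.2542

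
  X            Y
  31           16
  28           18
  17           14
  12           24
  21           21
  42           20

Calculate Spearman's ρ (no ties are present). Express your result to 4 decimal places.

-0.2571

Rank X: 5, 4, 2, 1, 3, 6
Rank Y: 2, 3, 1, 6, 5, 4
d = rank(X) − rank(Y): 3, 1, 1, -5, -2, 2; Σd² = 44
ρ = 1 − 6Σd² / [n(n²−1)] = 1 − 6×44 / (6×35) = 1 − 264/210 ≈ -0.2571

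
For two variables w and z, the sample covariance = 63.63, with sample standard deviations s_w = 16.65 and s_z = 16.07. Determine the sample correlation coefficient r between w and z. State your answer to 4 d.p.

0.2378

r = Cov(w,z) / (s_w · s_z) = 63.63 / (16.65 × 16.07)
  = 63.63 / 267.5655 ≈ 0.2378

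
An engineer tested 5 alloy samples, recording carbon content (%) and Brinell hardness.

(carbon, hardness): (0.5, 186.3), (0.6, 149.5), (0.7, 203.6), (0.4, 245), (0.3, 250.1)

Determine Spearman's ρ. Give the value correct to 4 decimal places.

Rank carbon: 3, 4, 5, 2, 1
Rank hardness: 2, 1, 3, 4, 5
d = rank(carbon) − rank(hardness): 1, 3, 2, -2, -4; Σd² = 34
ρ = 1 − 6Σd² / [n(n²−1)] = 1 − 6×34 / (5×24) = 1 − 204/120 ≈ -0.7000

-0.7000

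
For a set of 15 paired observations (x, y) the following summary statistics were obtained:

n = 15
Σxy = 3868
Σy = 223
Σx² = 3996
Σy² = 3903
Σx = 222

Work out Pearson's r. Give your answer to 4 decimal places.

r = (nΣxy − ΣxΣy) / √[(nΣx² − (Σx)²)(nΣy² − (Σy)²)]
Numerator: 15×3868 − 222×223 = 8514
Denominator: √[(59940 − 49284)(58545 − 49729)] = √[10656 × 8816] = 9692.4350
r = 8514 / 9692.4350 ≈ 0.8784

0.8784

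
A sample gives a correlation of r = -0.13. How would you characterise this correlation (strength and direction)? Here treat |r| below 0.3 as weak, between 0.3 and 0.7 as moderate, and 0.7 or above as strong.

weak negative

r = -0.13 < 0 so the relationship is negative.
|r| = 0.13, which falls in the weak range.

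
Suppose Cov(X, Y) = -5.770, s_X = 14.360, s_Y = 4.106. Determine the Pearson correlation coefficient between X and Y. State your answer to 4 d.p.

r = Cov(X,Y) / (s_X · s_Y) = -5.770 / (14.360 × 4.106)
  = -5.770 / 58.9622 ≈ -0.0979

-0.0979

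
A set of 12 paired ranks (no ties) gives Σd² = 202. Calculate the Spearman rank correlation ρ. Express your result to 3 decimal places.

0.294

ρ = 1 − 6Σd² / [n(n²−1)] = 1 − 6×202 / (12×143)
  = 1 − 1212/1716 = 1 − 0.7063 ≈ 0.294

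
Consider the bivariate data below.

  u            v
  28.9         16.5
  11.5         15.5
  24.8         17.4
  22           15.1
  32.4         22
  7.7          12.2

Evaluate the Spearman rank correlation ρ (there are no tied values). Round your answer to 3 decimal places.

0.886

Rank u: 5, 2, 4, 3, 6, 1
Rank v: 4, 3, 5, 2, 6, 1
d = rank(u) − rank(v): 1, -1, -1, 1, 0, 0; Σd² = 4
ρ = 1 − 6Σd² / [n(n²−1)] = 1 − 6×4 / (6×35) = 1 − 24/210 ≈ 0.886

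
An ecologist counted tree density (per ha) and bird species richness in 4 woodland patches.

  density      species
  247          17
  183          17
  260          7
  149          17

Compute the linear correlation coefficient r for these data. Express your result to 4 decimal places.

-0.6362

n = 4, Σx = 839, Σy = 58, Σx² = 184299, Σy² = 916, Σxy = 11663
nΣxy − ΣxΣy = 46652 − 48662 = -2010
nΣx² − (Σx)² = 737196 − 703921 = 33275; nΣy² − (Σy)² = 3664 − 3364 = 300
r = -2010 / √(33275 × 300) = -2010 / 3159.5095 ≈ -0.6362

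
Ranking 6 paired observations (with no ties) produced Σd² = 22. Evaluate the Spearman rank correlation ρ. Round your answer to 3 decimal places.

ρ = 1 − 6Σd² / [n(n²−1)] = 1 − 6×22 / (6×35)
  = 1 − 132/210 = 1 − 0.6286 ≈ 0.371

0.371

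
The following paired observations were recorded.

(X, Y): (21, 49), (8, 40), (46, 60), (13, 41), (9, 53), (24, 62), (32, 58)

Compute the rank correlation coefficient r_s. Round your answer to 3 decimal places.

Rank X: 4, 1, 7, 3, 2, 5, 6
Rank Y: 3, 1, 6, 2, 4, 7, 5
d = rank(X) − rank(Y): 1, 0, 1, 1, -2, -2, 1; Σd² = 12
ρ = 1 − 6Σd² / [n(n²−1)] = 1 − 6×12 / (7×48) = 1 − 72/336 ≈ 0.786

0.786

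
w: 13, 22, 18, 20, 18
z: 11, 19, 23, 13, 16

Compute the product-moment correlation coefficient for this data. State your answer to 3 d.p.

n = 5, Σw = 91, Σz = 82, Σw² = 1701, Σz² = 1436, Σwz = 1523
nΣwz − ΣwΣz = 7615 − 7462 = 153
nΣw² − (Σw)² = 8505 − 8281 = 224; nΣz² − (Σz)² = 7180 − 6724 = 456
r = 153 / √(224 × 456) = 153 / 319.5997 ≈ 0.479

0.479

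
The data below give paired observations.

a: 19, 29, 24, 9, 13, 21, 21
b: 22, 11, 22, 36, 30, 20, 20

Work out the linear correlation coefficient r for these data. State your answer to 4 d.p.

n = 7, Σa = 136, Σb = 161, Σa² = 2910, Σb² = 4085, Σab = 2819
nΣab − ΣaΣb = 19733 − 21896 = -2163
nΣa² − (Σa)² = 20370 − 18496 = 1874; nΣb² − (Σb)² = 28595 − 25921 = 2674
r = -2163 / √(1874 × 2674) = -2163 / 2238.5433 ≈ -0.9663

-0.9663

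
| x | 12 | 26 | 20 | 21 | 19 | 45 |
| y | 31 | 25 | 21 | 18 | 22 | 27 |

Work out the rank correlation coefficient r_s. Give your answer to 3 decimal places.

Rank x: 1, 5, 3, 4, 2, 6
Rank y: 6, 4, 2, 1, 3, 5
d = rank(x) − rank(y): -5, 1, 1, 3, -1, 1; Σd² = 38
ρ = 1 − 6Σd² / [n(n²−1)] = 1 − 6×38 / (6×35) = 1 − 228/210 ≈ -0.086

-0.086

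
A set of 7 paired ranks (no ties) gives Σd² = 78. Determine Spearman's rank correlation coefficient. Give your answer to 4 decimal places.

-0.3929

ρ = 1 − 6Σd² / [n(n²−1)] = 1 − 6×78 / (7×48)
  = 1 − 468/336 = 1 − 1.39286 ≈ -0.3929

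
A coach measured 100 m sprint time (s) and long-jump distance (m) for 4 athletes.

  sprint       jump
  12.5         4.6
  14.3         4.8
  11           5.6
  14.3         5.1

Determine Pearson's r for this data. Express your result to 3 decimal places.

-0.544

n = 4, Σx = 52.1, Σy = 20.1, Σx² = 686.23, Σy² = 101.57, Σxy = 260.67
nΣxy − ΣxΣy = 1042.68 − 1047.21 = -4.53
nΣx² − (Σx)² = 2744.92 − 2714.41 = 30.51; nΣy² − (Σy)² = 406.28 − 404.01 = 2.27
r = -4.53 / √(30.51 × 2.27) = -4.53 / 8.3221 ≈ -0.544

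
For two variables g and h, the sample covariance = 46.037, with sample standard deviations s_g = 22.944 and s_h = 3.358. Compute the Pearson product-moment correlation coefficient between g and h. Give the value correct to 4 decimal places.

r = Cov(g,h) / (s_g · s_h) = 46.037 / (22.944 × 3.358)
  = 46.037 / 77.0460 ≈ 0.5975

0.5975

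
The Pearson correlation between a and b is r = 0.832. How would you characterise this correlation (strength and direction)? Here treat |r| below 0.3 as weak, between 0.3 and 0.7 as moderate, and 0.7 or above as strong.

strong positive

r = 0.832 > 0 so the relationship is positive.
|r| = 0.832, which falls in the strong range.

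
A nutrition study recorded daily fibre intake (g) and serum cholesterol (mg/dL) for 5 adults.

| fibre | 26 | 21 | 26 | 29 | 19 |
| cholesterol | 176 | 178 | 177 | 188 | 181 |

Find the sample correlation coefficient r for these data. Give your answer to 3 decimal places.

0.341

n = 5, Σx = 121, Σy = 900, Σx² = 2995, Σy² = 162094, Σxy = 21807
nΣxy − ΣxΣy = 109035 − 108900 = 135
nΣx² − (Σx)² = 14975 − 14641 = 334; nΣy² − (Σy)² = 810470 − 810000 = 470
r = 135 / √(334 × 470) = 135 / 396.2070 ≈ 0.341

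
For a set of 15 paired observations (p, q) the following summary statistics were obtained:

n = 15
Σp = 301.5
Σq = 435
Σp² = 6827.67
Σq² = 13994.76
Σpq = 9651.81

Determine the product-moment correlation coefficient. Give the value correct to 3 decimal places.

r = (nΣpq − ΣpΣq) / √[(nΣp² − (Σp)²)(nΣq² − (Σq)²)]
Numerator: 15×9651.81 − 301.5×435 = 13624.65
Denominator: √[(102415.05 − 90902.25)(209921.4 − 189225)] = √[11512.8 × 20696.4] = 15436.1107
r = 13624.65 / 15436.1107 ≈ 0.883

0.883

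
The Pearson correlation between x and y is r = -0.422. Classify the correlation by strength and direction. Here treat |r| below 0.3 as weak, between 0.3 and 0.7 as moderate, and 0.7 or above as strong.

r = -0.422 < 0 so the relationship is negative.
|r| = 0.422, which falls in the moderate range.

moderate negative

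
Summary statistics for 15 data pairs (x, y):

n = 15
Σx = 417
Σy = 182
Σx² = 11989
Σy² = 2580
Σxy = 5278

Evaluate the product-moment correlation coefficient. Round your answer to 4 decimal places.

r = (nΣxy − ΣxΣy) / √[(nΣx² − (Σx)²)(nΣy² − (Σy)²)]
Numerator: 15×5278 − 417×182 = 3276
Denominator: √[(179835 − 173889)(38700 − 33124)] = √[5946 × 5576] = 5758.0288
r = 3276 / 5758.0288 ≈ 0.5689

0.5689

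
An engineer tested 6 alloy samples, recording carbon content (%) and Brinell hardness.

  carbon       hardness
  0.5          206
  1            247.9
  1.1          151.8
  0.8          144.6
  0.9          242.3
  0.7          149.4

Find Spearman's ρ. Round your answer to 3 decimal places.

0.314

Rank carbon: 1, 5, 6, 3, 4, 2
Rank hardness: 4, 6, 3, 1, 5, 2
d = rank(carbon) − rank(hardness): -3, -1, 3, 2, -1, 0; Σd² = 24
ρ = 1 − 6Σd² / [n(n²−1)] = 1 − 6×24 / (6×35) = 1 − 144/210 ≈ 0.314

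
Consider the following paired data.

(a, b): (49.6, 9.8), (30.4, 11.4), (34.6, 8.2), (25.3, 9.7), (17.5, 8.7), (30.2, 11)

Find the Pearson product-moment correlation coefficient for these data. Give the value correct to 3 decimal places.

n = 6, Σa = 187.6, Σb = 58.8, Σa² = 6439.86, Σb² = 584.02, Σab = 1846.22
nΣab − ΣaΣb = 11077.32 − 11030.88 = 46.44
nΣa² − (Σa)² = 38639.16 − 35193.76 = 3445.4; nΣb² − (Σb)² = 3504.12 − 3457.44 = 46.68
r = 46.44 / √(3445.4 × 46.68) = 46.44 / 401.0377 ≈ 0.116

0.116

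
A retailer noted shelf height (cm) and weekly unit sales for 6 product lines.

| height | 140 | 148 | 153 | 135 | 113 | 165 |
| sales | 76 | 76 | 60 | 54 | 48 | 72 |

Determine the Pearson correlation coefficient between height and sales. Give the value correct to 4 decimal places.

n = 6, Σx = 854, Σy = 386, Σx² = 123132, Σy² = 25556, Σxy = 55662
nΣxy − ΣxΣy = 333972 − 329644 = 4328
nΣx² − (Σx)² = 738792 − 729316 = 9476; nΣy² − (Σy)² = 153336 − 148996 = 4340
r = 4328 / √(9476 × 4340) = 4328 / 6412.9432 ≈ 0.6749

0.6749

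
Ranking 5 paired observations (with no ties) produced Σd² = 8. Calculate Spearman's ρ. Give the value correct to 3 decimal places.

0.600

ρ = 1 − 6Σd² / [n(n²−1)] = 1 − 6×8 / (5×24)
  = 1 − 48/120 = 1 − 0.4000 ≈ 0.600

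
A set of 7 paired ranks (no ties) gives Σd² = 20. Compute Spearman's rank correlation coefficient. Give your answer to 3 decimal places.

ρ = 1 − 6Σd² / [n(n²−1)] = 1 − 6×20 / (7×48)
  = 1 − 120/336 = 1 − 0.3571 ≈ 0.643

0.643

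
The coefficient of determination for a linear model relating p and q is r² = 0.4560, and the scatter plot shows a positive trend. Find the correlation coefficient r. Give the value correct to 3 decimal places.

0.675

|r| = √0.4560 = 0.675
The association is positive, so r = 0.675.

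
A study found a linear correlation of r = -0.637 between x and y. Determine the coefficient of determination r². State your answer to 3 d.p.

r² = (-0.637)² = 0.406

0.406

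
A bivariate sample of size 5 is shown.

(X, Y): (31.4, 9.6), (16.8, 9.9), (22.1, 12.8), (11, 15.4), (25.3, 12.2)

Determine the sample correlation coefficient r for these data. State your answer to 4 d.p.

-0.6528

n = 5, ΣX = 106.6, ΣY = 59.9, ΣX² = 2517.7, ΣY² = 740.01, ΣXY = 1228.7
nΣXY − ΣXΣY = 6143.5 − 6385.34 = -241.84
nΣX² − (ΣX)² = 12588.5 − 11363.56 = 1224.94; nΣY² − (ΣY)² = 3700.05 − 3588.01 = 112.04
r = -241.84 / √(1224.94 × 112.04) = -241.84 / 370.4622 ≈ -0.6528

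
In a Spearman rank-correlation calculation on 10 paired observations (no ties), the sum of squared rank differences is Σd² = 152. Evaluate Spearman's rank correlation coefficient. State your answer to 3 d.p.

ρ = 1 − 6Σd² / [n(n²−1)] = 1 − 6×152 / (10×99)
  = 1 − 912/990 = 1 − 0.9212 ≈ 0.079

0.079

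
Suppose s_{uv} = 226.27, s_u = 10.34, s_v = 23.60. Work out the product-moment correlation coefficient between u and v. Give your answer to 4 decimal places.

r = Cov(u,v) / (s_u · s_v) = 226.27 / (10.34 × 23.60)
  = 226.27 / 244.0240 ≈ 0.9272

0.9272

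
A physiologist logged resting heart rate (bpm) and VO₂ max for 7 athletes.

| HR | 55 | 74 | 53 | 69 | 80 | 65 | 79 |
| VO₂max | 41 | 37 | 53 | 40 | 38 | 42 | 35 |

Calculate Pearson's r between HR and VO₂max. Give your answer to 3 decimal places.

-0.812

n = 7, Σx = 475, Σy = 286, Σx² = 32937, Σy² = 11892, Σxy = 19097
nΣxy − ΣxΣy = 133679 − 135850 = -2171
nΣx² − (Σx)² = 230559 − 225625 = 4934; nΣy² − (Σy)² = 83244 − 81796 = 1448
r = -2171 / √(4934 × 1448) = -2171 / 2672.9070 ≈ -0.812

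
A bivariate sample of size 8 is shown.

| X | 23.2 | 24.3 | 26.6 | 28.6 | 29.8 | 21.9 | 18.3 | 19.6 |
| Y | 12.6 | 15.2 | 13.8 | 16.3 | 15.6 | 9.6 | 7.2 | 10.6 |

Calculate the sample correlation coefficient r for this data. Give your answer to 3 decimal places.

n = 8, ΣX = 192.3, ΣY = 100.9, ΣX² = 4740.95, ΣY² = 1345.65, ΣXY = 2509.58
nΣXY − ΣXΣY = 20076.64 − 19403.07 = 673.57
nΣX² − (ΣX)² = 37927.6 − 36979.29 = 948.31; nΣY² − (ΣY)² = 10765.2 − 10180.81 = 584.39
r = 673.57 / √(948.31 × 584.39) = 673.57 / 744.4346 ≈ 0.905

0.905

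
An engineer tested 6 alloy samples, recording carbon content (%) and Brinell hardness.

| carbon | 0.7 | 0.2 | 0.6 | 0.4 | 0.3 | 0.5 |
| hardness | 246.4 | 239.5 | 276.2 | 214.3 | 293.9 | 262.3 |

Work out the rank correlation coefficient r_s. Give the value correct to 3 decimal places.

0.143

Rank carbon: 6, 1, 5, 3, 2, 4
Rank hardness: 3, 2, 5, 1, 6, 4
d = rank(carbon) − rank(hardness): 3, -1, 0, 2, -4, 0; Σd² = 30
ρ = 1 − 6Σd² / [n(n²−1)] = 1 − 6×30 / (6×35) = 1 − 180/210 ≈ 0.143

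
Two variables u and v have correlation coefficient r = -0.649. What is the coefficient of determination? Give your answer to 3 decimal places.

r² = (-0.649)² = 0.421

0.421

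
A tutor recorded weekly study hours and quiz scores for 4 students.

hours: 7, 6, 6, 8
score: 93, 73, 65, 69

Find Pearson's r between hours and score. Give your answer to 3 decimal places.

0.168

n = 4, Σx = 27, Σy = 300, Σx² = 185, Σy² = 22964, Σxy = 2031
nΣxy − ΣxΣy = 8124 − 8100 = 24
nΣx² − (Σx)² = 740 − 729 = 11; nΣy² − (Σy)² = 91856 − 90000 = 1856
r = 24 / √(11 × 1856) = 24 / 142.8846 ≈ 0.168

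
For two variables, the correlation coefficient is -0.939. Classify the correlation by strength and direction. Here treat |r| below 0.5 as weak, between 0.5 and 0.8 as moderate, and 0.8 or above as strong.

r = -0.939 < 0 so the relationship is negative.
|r| = 0.939, which falls in the strong range.

strong negative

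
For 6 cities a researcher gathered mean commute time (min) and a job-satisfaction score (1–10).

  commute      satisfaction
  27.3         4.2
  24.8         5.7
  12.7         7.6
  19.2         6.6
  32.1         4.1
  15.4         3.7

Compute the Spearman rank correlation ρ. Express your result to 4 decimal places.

-0.4286

Rank commute: 5, 4, 1, 3, 6, 2
Rank satisfaction: 3, 4, 6, 5, 2, 1
d = rank(commute) − rank(satisfaction): 2, 0, -5, -2, 4, 1; Σd² = 50
ρ = 1 − 6Σd² / [n(n²−1)] = 1 − 6×50 / (6×35) = 1 − 300/210 ≈ -0.4286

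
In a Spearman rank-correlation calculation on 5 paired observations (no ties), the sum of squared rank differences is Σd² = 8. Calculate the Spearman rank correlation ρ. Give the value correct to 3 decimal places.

0.600

ρ = 1 − 6Σd² / [n(n²−1)] = 1 − 6×8 / (5×24)
  = 1 − 48/120 = 1 − 0.4000 ≈ 0.600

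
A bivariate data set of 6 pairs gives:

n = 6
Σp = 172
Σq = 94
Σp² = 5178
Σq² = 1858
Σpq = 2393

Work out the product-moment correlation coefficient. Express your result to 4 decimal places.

r = (nΣpq − ΣpΣq) / √[(nΣp² − (Σp)²)(nΣq² − (Σq)²)]
Numerator: 6×2393 − 172×94 = -1810
Denominator: √[(31068 − 29584)(11148 − 8836)] = √[1484 × 2312] = 1852.2980
r = -1810 / 1852.2980 ≈ -0.9772

-0.9772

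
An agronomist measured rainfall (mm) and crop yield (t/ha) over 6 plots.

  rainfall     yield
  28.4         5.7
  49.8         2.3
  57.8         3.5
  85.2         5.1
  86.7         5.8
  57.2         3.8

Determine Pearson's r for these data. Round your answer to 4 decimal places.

0.2536

n = 6, Σx = 365.1, Σy = 26.2, Σx² = 24675.21, Σy² = 124.12, Σxy = 1633.46
nΣxy − ΣxΣy = 9800.76 − 9565.62 = 235.14
nΣx² − (Σx)² = 148051.26 − 133298.01 = 14753.25; nΣy² − (Σy)² = 744.72 − 686.44 = 58.28
r = 235.14 / √(14753.25 × 58.28) = 235.14 / 927.2645 ≈ 0.2536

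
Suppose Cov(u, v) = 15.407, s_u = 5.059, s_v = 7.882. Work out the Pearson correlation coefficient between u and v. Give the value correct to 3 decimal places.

0.386

r = Cov(u,v) / (s_u · s_v) = 15.407 / (5.059 × 7.882)
  = 15.407 / 39.8750 ≈ 0.386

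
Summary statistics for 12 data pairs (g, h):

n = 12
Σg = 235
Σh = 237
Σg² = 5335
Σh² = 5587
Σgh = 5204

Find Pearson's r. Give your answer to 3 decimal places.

r = (nΣgh − ΣgΣh) / √[(nΣg² − (Σg)²)(nΣh² − (Σh)²)]
Numerator: 12×5204 − 235×237 = 6753
Denominator: √[(64020 − 55225)(67044 − 56169)] = √[8795 × 10875] = 9779.8581
r = 6753 / 9779.8581 ≈ 0.691

0.691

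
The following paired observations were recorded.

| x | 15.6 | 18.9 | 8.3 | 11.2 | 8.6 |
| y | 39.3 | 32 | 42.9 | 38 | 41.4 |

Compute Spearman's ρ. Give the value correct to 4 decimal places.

Rank x: 4, 5, 1, 3, 2
Rank y: 3, 1, 5, 2, 4
d = rank(x) − rank(y): 1, 4, -4, 1, -2; Σd² = 38
ρ = 1 − 6Σd² / [n(n²−1)] = 1 − 6×38 / (5×24) = 1 − 228/120 ≈ -0.9000

-0.9000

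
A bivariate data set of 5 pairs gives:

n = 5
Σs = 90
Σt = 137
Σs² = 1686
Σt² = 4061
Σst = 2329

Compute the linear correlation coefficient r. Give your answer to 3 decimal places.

-0.962

r = (nΣst − ΣsΣt) / √[(nΣs² − (Σs)²)(nΣt² − (Σt)²)]
Numerator: 5×2329 − 90×137 = -685
Denominator: √[(8430 − 8100)(20305 − 18769)] = √[330 × 1536] = 711.9551
r = -685 / 711.9551 ≈ -0.962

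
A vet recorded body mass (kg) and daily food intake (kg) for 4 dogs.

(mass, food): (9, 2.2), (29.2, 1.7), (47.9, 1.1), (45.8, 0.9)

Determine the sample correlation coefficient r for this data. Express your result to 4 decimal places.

-0.9757

n = 4, Σx = 131.9, Σy = 5.9, Σx² = 5325.69, Σy² = 9.75, Σxy = 163.35
nΣxy − ΣxΣy = 653.4 − 778.21 = -124.81
nΣx² − (Σx)² = 21302.76 − 17397.61 = 3905.15; nΣy² − (Σy)² = 39 − 34.81 = 4.19
r = -124.81 / √(3905.15 × 4.19) = -124.81 / 127.9163 ≈ -0.9757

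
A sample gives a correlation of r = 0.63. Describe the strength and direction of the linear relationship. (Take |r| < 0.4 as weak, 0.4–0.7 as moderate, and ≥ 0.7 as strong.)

moderate positive

r = 0.63 > 0 so the relationship is positive.
|r| = 0.63, which falls in the moderate range.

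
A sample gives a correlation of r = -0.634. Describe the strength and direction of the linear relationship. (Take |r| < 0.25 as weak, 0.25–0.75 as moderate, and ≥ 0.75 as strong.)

r = -0.634 < 0 so the relationship is negative.
|r| = 0.634, which falls in the moderate range.

moderate negative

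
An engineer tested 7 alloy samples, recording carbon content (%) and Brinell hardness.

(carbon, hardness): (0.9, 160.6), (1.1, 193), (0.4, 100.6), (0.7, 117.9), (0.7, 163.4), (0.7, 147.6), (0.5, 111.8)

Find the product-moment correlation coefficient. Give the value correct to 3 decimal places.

0.911

n = 7, Σx = 5, Σy = 994.9, Σx² = 3.9, Σy² = 148046.69, Σxy = 753.21
nΣxy − ΣxΣy = 5272.47 − 4974.5 = 297.97
nΣx² − (Σx)² = 27.3 − 25 = 2.3; nΣy² − (Σy)² = 1036326.83 − 989826.01 = 46500.82
r = 297.97 / √(2.3 × 46500.82) = 297.97 / 327.0350 ≈ 0.911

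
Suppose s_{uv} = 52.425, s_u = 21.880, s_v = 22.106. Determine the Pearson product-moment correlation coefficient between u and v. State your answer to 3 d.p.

0.108

r = Cov(u,v) / (s_u · s_v) = 52.425 / (21.880 × 22.106)
  = 52.425 / 483.6793 ≈ 0.108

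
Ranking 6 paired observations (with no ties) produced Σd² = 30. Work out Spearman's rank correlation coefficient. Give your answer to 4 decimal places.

ρ = 1 − 6Σd² / [n(n²−1)] = 1 − 6×30 / (6×35)
  = 1 − 180/210 = 1 − 0.85714 ≈ 0.1429

0.1429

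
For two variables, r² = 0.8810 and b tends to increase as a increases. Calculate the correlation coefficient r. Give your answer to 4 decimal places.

|r| = √0.8810 = 0.9386
The association is positive, so r = 0.9386.

0.9386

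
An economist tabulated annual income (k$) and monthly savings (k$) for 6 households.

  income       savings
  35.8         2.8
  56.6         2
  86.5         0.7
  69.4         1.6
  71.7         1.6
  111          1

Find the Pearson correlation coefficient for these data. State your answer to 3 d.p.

-0.902

n = 6, Σx = 431, Σy = 9.7, Σx² = 34245.7, Σy² = 18.45, Σxy = 610.75
nΣxy − ΣxΣy = 3664.5 − 4180.7 = -516.2
nΣx² − (Σx)² = 205474.2 − 185761 = 19713.2; nΣy² − (Σy)² = 110.7 − 94.09 = 16.61
r = -516.2 / √(19713.2 × 16.61) = -516.2 / 572.2205 ≈ -0.902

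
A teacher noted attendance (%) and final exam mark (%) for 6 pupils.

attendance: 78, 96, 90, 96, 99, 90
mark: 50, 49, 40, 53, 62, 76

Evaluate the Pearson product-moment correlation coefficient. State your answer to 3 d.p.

n = 6, Σx = 549, Σy = 330, Σx² = 50517, Σy² = 18930, Σxy = 30270
nΣxy − ΣxΣy = 181620 − 181170 = 450
nΣx² − (Σx)² = 303102 − 301401 = 1701; nΣy² − (Σy)² = 113580 − 108900 = 4680
r = 450 / √(1701 × 4680) = 450 / 2821.4677 ≈ 0.159

0.159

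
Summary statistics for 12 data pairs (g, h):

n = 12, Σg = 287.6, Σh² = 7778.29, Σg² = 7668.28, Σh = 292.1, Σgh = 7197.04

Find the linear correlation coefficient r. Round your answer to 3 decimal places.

r = (nΣgh − ΣgΣh) / √[(nΣg² − (Σg)²)(nΣh² − (Σh)²)]
Numerator: 12×7197.04 − 287.6×292.1 = 2356.52
Denominator: √[(92019.36 − 82713.76)(93339.48 − 85322.41)] = √[9305.6 × 8017.07] = 8637.3402
r = 2356.52 / 8637.3402 ≈ 0.273

0.273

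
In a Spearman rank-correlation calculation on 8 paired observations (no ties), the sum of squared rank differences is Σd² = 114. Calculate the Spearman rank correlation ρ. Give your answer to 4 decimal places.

ρ = 1 − 6Σd² / [n(n²−1)] = 1 − 6×114 / (8×63)
  = 1 − 684/504 = 1 − 1.35714 ≈ -0.3571

-0.3571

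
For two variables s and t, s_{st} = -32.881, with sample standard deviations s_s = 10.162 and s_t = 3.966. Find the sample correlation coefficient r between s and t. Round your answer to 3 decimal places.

-0.816

r = Cov(s,t) / (s_s · s_t) = -32.881 / (10.162 × 3.966)
  = -32.881 / 40.3025 ≈ -0.816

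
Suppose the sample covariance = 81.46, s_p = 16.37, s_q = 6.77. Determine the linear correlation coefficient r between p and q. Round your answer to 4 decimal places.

r = Cov(p,q) / (s_p · s_q) = 81.46 / (16.37 × 6.77)
  = 81.46 / 110.8249 ≈ 0.7350

0.7350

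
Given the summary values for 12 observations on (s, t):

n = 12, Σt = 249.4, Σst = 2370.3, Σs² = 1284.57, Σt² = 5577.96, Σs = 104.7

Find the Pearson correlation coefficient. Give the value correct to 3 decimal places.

0.508

r = (nΣst − ΣsΣt) / √[(nΣs² − (Σs)²)(nΣt² − (Σt)²)]
Numerator: 12×2370.3 − 104.7×249.4 = 2331.42
Denominator: √[(15414.84 − 10962.09)(66935.52 − 62200.36)] = √[4452.75 × 4735.16] = 4591.7844
r = 2331.42 / 4591.7844 ≈ 0.508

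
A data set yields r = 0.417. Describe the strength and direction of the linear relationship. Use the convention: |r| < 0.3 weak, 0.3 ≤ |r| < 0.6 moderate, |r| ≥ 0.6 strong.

r = 0.417 > 0 so the relationship is positive.
|r| = 0.417, which falls in the moderate range.

moderate positive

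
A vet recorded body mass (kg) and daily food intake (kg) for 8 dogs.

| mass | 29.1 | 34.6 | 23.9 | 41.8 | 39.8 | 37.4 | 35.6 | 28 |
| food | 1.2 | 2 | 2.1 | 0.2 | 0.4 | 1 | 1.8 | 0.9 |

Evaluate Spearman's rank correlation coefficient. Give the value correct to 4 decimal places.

-0.6905

Rank mass: 3, 4, 1, 8, 7, 6, 5, 2
Rank food: 5, 7, 8, 1, 2, 4, 6, 3
d = rank(mass) − rank(food): -2, -3, -7, 7, 5, 2, -1, -1; Σd² = 142
ρ = 1 − 6Σd² / [n(n²−1)] = 1 − 6×142 / (8×63) = 1 − 852/504 ≈ -0.6905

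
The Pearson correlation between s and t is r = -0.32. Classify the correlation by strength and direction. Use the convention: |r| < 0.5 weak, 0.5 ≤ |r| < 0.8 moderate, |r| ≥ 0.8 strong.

r = -0.32 < 0 so the relationship is negative.
|r| = 0.32, which falls in the weak range.

weak negative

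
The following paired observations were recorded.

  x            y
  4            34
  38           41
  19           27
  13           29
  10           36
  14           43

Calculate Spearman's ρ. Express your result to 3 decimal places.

0.143

Rank x: 1, 6, 5, 3, 2, 4
Rank y: 3, 5, 1, 2, 4, 6
d = rank(x) − rank(y): -2, 1, 4, 1, -2, -2; Σd² = 30
ρ = 1 − 6Σd² / [n(n²−1)] = 1 − 6×30 / (6×35) = 1 − 180/210 ≈ 0.143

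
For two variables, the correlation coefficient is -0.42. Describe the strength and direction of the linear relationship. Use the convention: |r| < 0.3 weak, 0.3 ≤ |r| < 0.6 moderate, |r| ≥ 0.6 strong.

r = -0.42 < 0 so the relationship is negative.
|r| = 0.42, which falls in the moderate range.

moderate negative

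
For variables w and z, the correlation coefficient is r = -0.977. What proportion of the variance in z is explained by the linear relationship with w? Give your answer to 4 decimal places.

r² = (-0.977)² = 0.9545

0.9545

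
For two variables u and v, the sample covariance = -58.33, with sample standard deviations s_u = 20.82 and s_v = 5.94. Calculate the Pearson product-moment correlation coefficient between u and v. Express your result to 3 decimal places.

r = Cov(u,v) / (s_u · s_v) = -58.33 / (20.82 × 5.94)
  = -58.33 / 123.6708 ≈ -0.472

-0.472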